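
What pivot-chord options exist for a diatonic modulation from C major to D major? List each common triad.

Triads in C major: C (I), Dm (ii), Em (iii), F (IV), G (V), Am (vi), Bdim (vii°).
Triads in D major: D (I), Em (ii), F#m (iii), G (IV), A (V), Bm (vi), C#dim (vii°).
Shared triads with their functions: Em (iii in C major, ii in D major); G (V in C major, IV in D major).

Em, G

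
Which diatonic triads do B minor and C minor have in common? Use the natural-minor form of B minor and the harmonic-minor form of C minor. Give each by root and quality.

G

Triads in B minor (natural minor): B minor (i), C♯ diminished (ii°), D major (III), E minor (iv), F♯ minor (v), G major (VI), A major (VII).
Triads in C minor (harmonic minor): C minor (i), D diminished (ii°), E♭ augmented (III+), F minor (iv), G major (V), A♭ major (VI), B diminished (vii°).
Shared triads with their functions: G major (VI in B minor, V in C minor).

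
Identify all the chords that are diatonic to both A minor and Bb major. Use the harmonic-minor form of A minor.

Dm, F

Triads in A minor (harmonic minor): A minor (i), B diminished (ii°), C augmented (III+), D minor (iv), E major (V), F major (VI), G# diminished (vii°).
Triads in Bb major: Bb major (I), C minor (ii), D minor (iii), Eb major (IV), F major (V), G minor (vi), A diminished (vii°).
Shared triads with their functions: D minor (iv in A minor, iii in Bb major); F major (VI in A minor, V in Bb major).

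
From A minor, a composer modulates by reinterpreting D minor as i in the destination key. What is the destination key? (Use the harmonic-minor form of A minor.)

D minor

The numeral i denotes a minor triad on scale degree 1. With D on degree 1, the tonic of the new key is D.
Degree 1 carries a minor triad in minor keys, so the destination is D minor.
Check: the diatonic triads of D minor (natural minor) are Dm (i), Edim (ii°), F (III), Gm (iv), Am (v), B♭ (VI), C (VII) — D minor is indeed i.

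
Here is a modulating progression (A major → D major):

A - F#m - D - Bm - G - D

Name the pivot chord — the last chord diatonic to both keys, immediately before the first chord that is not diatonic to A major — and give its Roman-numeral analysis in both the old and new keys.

Chords diatonic to A major: A, Bm, C#m, D, E, F#m, G#dim.
Reading the progression, the first chord not in that set is G, so the modulation leaves A major there.
The chord immediately before G is Bm, which is diatonic to both keys: ii in A major and vi in D major.

Bm — ii in A major, vi in D major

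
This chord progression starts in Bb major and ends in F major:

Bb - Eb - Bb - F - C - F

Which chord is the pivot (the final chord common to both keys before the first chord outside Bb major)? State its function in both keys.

Chords diatonic to Bb major: Bb, Cm, Dm, Eb, F, Gm, Adim.
Reading the progression, the first chord not in that set is C, so the modulation leaves Bb major there.
The chord immediately before C is F, which is diatonic to both keys: V in Bb major and I in F major.

F — V in Bb major, I in F major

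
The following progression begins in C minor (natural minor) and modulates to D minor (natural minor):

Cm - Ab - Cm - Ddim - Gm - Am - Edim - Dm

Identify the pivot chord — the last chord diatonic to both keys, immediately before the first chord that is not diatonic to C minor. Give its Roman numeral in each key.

Gm — v in C minor, iv in D minor

Chords diatonic to C minor: Cm, Ddim, Eb, Fm, Gm, Ab, Bb.
Reading the progression, the first chord not in that set is Am, so the modulation leaves C minor there.
The chord immediately before Am is Gm, which is diatonic to both keys: v in C minor and iv in D minor.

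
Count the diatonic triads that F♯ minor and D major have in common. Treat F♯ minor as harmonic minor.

Diatonic triads of F♯ minor (harmonic minor): F♯ minor (i), G♯ diminished (ii°), A augmented (III+), B minor (iv), C♯ major (V), D major (VI), E♯ diminished (vii°).
Diatonic triads of D major: D major (I), E minor (ii), F♯ minor (iii), G major (IV), A major (V), B minor (vi), C♯ diminished (vii°).
Matching root and quality in both lists: F♯ minor, B minor, D major.
That gives 3 common triads.

3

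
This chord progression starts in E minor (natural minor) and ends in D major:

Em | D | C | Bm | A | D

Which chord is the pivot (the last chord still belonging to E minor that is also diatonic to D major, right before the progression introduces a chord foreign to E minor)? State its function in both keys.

Chords diatonic to E minor: Em, F♯dim, G, Am, Bm, C, D.
Reading the progression, the first chord not in that set is A, so the modulation leaves E minor there.
The chord immediately before A is Bm, which is diatonic to both keys: v in E minor and vi in D major.

Bm — v in E minor, vi in D major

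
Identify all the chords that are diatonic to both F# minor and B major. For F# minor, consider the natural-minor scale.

Triads in F# minor (natural minor): F#m (i), G#dim (ii°), A (III), Bm (iv), C#m (v), D (VI), E (VII).
Triads in B major: B (I), C#m (ii), D#m (iii), E (IV), F# (V), G#m (vi), A#dim (vii°).
Shared triads with their functions: C#m (v in F# minor, ii in B major); E (VII in F# minor, IV in B major).

C#m, E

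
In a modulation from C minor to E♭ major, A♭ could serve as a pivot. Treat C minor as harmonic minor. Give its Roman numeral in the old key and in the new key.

VI in C minor; IV in E♭ major

The scale of C minor (harmonic minor) is C D E♭ F G A♭ B; A♭ is degree 6, and the triad built there (A♭-C-E♭) is major, so it is VI.
The scale of E♭ major is E♭ F G A♭ B♭ C D; A♭ is degree 4, and the triad built there (A♭-C-E♭) is major, so it is IV.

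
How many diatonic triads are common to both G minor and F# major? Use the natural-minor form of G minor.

0

Diatonic triads of G minor (natural minor): Gm (i), Adim (ii°), Bb (III), Cm (iv), Dm (v), Eb (VI), F (VII).
Diatonic triads of F# major: F# (I), G#m (ii), A#m (iii), B (IV), C# (V), D#m (vi), E#dim (vii°).
No triad has the same root and quality in both keys.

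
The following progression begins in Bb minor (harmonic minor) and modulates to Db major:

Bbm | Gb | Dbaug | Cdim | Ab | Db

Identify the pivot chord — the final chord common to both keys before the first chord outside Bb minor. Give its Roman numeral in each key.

Cdim — ii° in Bb minor, vii° in Db major

Chords diatonic to Bb minor: Bbm, Cdim, Dbaug, Ebm, F, Gb, Adim.
Reading the progression, the first chord not in that set is Ab, so the modulation leaves Bb minor there.
The chord immediately before Ab is Cdim, which is diatonic to both keys: ii° in Bb minor and vii° in Db major.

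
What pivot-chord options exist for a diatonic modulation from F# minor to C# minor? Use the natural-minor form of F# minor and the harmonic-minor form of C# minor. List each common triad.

Triads in F# minor (natural minor): F#m (i), G#dim (ii°), A (III), Bm (iv), C#m (v), D (VI), E (VII).
Triads in C# minor (harmonic minor): C#m (i), D#dim (ii°), Eaug (III+), F#m (iv), G# (V), A (VI), B#dim (vii°).
Shared triads with their functions: F#m (i in F# minor, iv in C# minor); A (III in F# minor, VI in C# minor); C#m (v in F# minor, i in C# minor).

F#m, A, C#m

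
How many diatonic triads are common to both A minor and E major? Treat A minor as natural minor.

Diatonic triads of A minor (natural minor): A minor (i), B diminished (ii°), C major (III), D minor (iv), E minor (v), F major (VI), G major (VII).
Diatonic triads of E major: E major (I), F♯ minor (ii), G♯ minor (iii), A major (IV), B major (V), C♯ minor (vi), D♯ diminished (vii°).
No triad has the same root and quality in both keys.

0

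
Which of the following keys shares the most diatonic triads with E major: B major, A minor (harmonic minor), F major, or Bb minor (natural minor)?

Triads of E major: E major (I), F# minor (ii), G# minor (iii), A major (IV), B major (V), C# minor (vi), D# diminished (vii°).
B major shares 4: E, G#m, B, C#m.
A minor (harmonic minor) shares 1: E.
F major shares 0: none.
Bb minor (natural minor) shares 0: none.
The most common triads (4) are shared with B major.

B major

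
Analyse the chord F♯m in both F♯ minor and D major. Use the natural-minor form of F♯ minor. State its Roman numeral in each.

The scale of F♯ minor (natural minor) is F♯ G♯ A B C♯ D E; F♯ is degree 1, and the triad built there (F♯-A-C♯) is minor, so it is i.
The scale of D major is D E F♯ G A B C♯; F♯ is degree 3, and the triad built there (F♯-A-C♯) is minor, so it is iii.

i in F♯ minor; iii in D major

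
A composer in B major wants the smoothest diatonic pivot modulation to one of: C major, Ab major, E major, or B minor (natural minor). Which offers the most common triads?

E major

Triads of B major: B major (I), C# minor (ii), D# minor (iii), E major (IV), F# major (V), G# minor (vi), A# diminished (vii°).
C major shares 0: none.
Ab major shares 0: none.
E major shares 4: B, C#m, E, G#m.
B minor (natural minor) shares 0: none.
The most common triads (4) are shared with E major.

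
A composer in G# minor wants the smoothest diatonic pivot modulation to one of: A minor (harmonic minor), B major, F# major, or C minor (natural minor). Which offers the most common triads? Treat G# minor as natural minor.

B major

Triads of G# minor (natural minor): G#m (i), A#dim (ii°), B (III), C#m (iv), D#m (v), E (VI), F# (VII).
A minor (harmonic minor) shares 1: E.
B major shares 7: G#m, A#dim, B, C#m, D#m, E, F#.
F# major shares 4: G#m, B, D#m, F#.
C minor (natural minor) shares 0: none.
The most common triads (7) are shared with B major.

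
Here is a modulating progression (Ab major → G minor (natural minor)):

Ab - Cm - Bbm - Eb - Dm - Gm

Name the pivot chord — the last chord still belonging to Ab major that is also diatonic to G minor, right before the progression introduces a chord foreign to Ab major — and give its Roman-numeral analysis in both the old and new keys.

Chords diatonic to Ab major: Ab, Bbm, Cm, Db, Eb, Fm, Gdim.
Reading the progression, the first chord not in that set is Dm, so the modulation leaves Ab major there.
The chord immediately before Dm is Eb, which is diatonic to both keys: V in Ab major and VI in G minor.

Eb — V in Ab major, VI in G minor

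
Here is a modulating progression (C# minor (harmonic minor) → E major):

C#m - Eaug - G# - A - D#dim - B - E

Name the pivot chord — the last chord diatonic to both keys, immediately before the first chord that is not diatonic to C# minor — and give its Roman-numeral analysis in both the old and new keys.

Chords diatonic to C# minor: C#m, D#dim, Eaug, F#m, G#, A, B#dim.
Reading the progression, the first chord not in that set is B, so the modulation leaves C# minor there.
The chord immediately before B is D#dim, which is diatonic to both keys: ii° in C# minor and vii° in E major.

D#dim — ii° in C# minor, vii° in E major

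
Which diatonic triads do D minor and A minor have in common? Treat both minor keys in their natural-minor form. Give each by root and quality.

Dm, F, Am, C

Triads in D minor (natural minor): Dm (i), Edim (ii°), F (III), Gm (iv), Am (v), Bb (VI), C (VII).
Triads in A minor (natural minor): Am (i), Bdim (ii°), C (III), Dm (iv), Em (v), F (VI), G (VII).
Shared triads with their functions: Dm (i in D minor, iv in A minor); F (III in D minor, VI in A minor); Am (v in D minor, i in A minor); C (VII in D minor, III in A minor).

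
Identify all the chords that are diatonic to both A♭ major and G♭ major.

Triads in A♭ major: A♭ major (I), B♭ minor (ii), C minor (iii), D♭ major (IV), E♭ major (V), F minor (vi), G diminished (vii°).
Triads in G♭ major: G♭ major (I), A♭ minor (ii), B♭ minor (iii), C♭ major (IV), D♭ major (V), E♭ minor (vi), F diminished (vii°).
Shared triads with their functions: B♭ minor (ii in A♭ major, iii in G♭ major); D♭ major (IV in A♭ major, V in G♭ major).

B♭m, D♭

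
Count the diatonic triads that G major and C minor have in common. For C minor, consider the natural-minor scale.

Diatonic triads of G major: G major (I), A minor (ii), B minor (iii), C major (IV), D major (V), E minor (vi), F♯ diminished (vii°).
Diatonic triads of C minor (natural minor): C minor (i), D diminished (ii°), E♭ major (III), F minor (iv), G minor (v), A♭ major (VI), B♭ major (VII).
No triad has the same root and quality in both keys.

0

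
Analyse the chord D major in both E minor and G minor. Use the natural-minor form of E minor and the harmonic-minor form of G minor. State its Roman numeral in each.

VII in E minor; V in G minor

The scale of E minor (natural minor) is E F# G A B C D; D is degree 7, and the triad built there (D-F#-A) is major, so it is VII.
The scale of G minor (harmonic minor) is G A Bb C D Eb F#; D is degree 5, and the triad built there (D-F#-A) is major, so it is V.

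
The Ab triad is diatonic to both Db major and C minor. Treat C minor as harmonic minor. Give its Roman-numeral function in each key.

The scale of Db major is Db Eb F Gb Ab Bb C; Ab is degree 5, and the triad built there (Ab-C-Eb) is major, so it is V.
The scale of C minor (harmonic minor) is C D Eb F G Ab B; Ab is degree 6, and the triad built there (Ab-C-Eb) is major, so it is VI.

V in Db major; VI in C minor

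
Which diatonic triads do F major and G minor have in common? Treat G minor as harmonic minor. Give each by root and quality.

Gm

Triads in F major: F (I), Gm (ii), Am (iii), Bb (IV), C (V), Dm (vi), Edim (vii°).
Triads in G minor (harmonic minor): Gm (i), Adim (ii°), Bbaug (III+), Cm (iv), D (V), Eb (VI), F#dim (vii°).
Shared triads with their functions: Gm (ii in F major, i in G minor).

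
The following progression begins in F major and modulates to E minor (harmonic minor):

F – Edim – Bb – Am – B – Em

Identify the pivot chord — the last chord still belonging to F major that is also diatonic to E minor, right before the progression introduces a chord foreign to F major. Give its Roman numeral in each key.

Am — iii in F major, iv in E minor

Chords diatonic to F major: F, Gm, Am, Bb, C, Dm, Edim.
Reading the progression, the first chord not in that set is B, so the modulation leaves F major there.
The chord immediately before B is Am, which is diatonic to both keys: iii in F major and iv in E minor.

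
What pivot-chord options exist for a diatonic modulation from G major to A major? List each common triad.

Bm, D

Triads in G major: G major (I), A minor (ii), B minor (iii), C major (IV), D major (V), E minor (vi), F# diminished (vii°).
Triads in A major: A major (I), B minor (ii), C# minor (iii), D major (IV), E major (V), F# minor (vi), G# diminished (vii°).
Shared triads with their functions: B minor (iii in G major, ii in A major); D major (V in G major, IV in A major).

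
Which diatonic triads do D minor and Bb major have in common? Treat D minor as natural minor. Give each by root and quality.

Dm, F, Gm, Bb

Triads in D minor (natural minor): D minor (i), E diminished (ii°), F major (III), G minor (iv), A minor (v), Bb major (VI), C major (VII).
Triads in Bb major: Bb major (I), C minor (ii), D minor (iii), Eb major (IV), F major (V), G minor (vi), A diminished (vii°).
Shared triads with their functions: D minor (i in D minor, iii in Bb major); F major (III in D minor, V in Bb major); G minor (iv in D minor, vi in Bb major); Bb major (VI in D minor, I in Bb major).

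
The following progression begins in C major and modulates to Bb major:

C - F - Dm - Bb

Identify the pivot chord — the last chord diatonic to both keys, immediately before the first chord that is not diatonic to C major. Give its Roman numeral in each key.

Chords diatonic to C major: C, Dm, Em, F, G, Am, Bdim.
Reading the progression, the first chord not in that set is Bb, so the modulation leaves C major there.
The chord immediately before Bb is Dm, which is diatonic to both keys: ii in C major and iii in Bb major.

Dm — ii in C major, iii in Bb major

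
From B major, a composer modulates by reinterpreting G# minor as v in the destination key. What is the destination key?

The numeral v denotes a minor triad on scale degree 5. With G# on degree 5, the tonic of the new key is C#.
Degree 5 carries a minor triad in natural-minor keys, so the destination is C# minor.
Check: the diatonic triads of C# minor (natural minor) are C#m (i), D#dim (ii°), E (III), F#m (iv), G#m (v), A (VI), B (VII) — G# minor is indeed v.

C# minor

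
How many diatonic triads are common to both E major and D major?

2

Diatonic triads of E major: E major (I), F♯ minor (ii), G♯ minor (iii), A major (IV), B major (V), C♯ minor (vi), D♯ diminished (vii°).
Diatonic triads of D major: D major (I), E minor (ii), F♯ minor (iii), G major (IV), A major (V), B minor (vi), C♯ diminished (vii°).
Matching root and quality in both lists: F♯ minor, A major.
That gives 2 common triads.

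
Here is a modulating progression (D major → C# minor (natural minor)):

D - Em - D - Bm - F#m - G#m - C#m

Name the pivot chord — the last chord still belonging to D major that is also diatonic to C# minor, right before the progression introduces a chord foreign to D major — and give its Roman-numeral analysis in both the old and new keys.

F#m — iii in D major, iv in C# minor

Chords diatonic to D major: D, Em, F#m, G, A, Bm, C#dim.
Reading the progression, the first chord not in that set is G#m, so the modulation leaves D major there.
The chord immediately before G#m is F#m, which is diatonic to both keys: iii in D major and iv in C# minor.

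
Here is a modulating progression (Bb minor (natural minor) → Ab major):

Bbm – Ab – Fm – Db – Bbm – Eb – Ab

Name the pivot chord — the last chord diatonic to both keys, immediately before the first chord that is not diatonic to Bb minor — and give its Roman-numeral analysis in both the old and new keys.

Bbm — i in Bb minor, ii in Ab major

Chords diatonic to Bb minor: Bbm, Cdim, Db, Ebm, Fm, Gb, Ab.
Reading the progression, the first chord not in that set is Eb, so the modulation leaves Bb minor there.
The chord immediately before Eb is Bbm, which is diatonic to both keys: i in Bb minor and ii in Ab major.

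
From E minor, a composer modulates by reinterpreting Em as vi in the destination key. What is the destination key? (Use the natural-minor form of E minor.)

The numeral vi denotes a minor triad on scale degree 6. With E on degree 6, the tonic of the new key is G.
Degree 6 carries a minor triad in major keys, so the destination is G major.
Check: the diatonic triads of G major are G (I), Am (ii), Bm (iii), C (IV), D (V), Em (vi), F#dim (vii°) — Em is indeed vi.

G major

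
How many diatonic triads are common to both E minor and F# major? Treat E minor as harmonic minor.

Diatonic triads of E minor (harmonic minor): E minor (i), F# diminished (ii°), G augmented (III+), A minor (iv), B major (V), C major (VI), D# diminished (vii°).
Diatonic triads of F# major: F# major (I), G# minor (ii), A# minor (iii), B major (IV), C# major (V), D# minor (vi), E# diminished (vii°).
Matching root and quality in both lists: B major.
That gives 1 common triad.

1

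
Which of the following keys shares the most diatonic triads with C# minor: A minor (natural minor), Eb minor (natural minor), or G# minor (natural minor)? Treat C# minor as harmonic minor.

G# minor

Triads of C# minor (harmonic minor): C# minor (i), D# diminished (ii°), E augmented (III+), F# minor (iv), G# major (V), A major (VI), B# diminished (vii°).
A minor (natural minor) shares 0: none.
Eb minor (natural minor) shares 0: none.
G# minor (natural minor) shares 1: C#m.
The most common triads (1) are shared with G# minor.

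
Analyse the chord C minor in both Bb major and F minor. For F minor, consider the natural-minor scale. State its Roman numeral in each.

The scale of Bb major is Bb C D Eb F G A; C is degree 2, and the triad built there (C-Eb-G) is minor, so it is ii.
The scale of F minor (natural minor) is F G Ab Bb C Db Eb; C is degree 5, and the triad built there (C-Eb-G) is minor, so it is v.

ii in Bb major; v in F minor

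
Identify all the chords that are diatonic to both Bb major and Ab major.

Triads in Bb major: Bb (I), Cm (ii), Dm (iii), Eb (IV), F (V), Gm (vi), Adim (vii°).
Triads in Ab major: Ab (I), Bbm (ii), Cm (iii), Db (IV), Eb (V), Fm (vi), Gdim (vii°).
Shared triads with their functions: Cm (ii in Bb major, iii in Ab major); Eb (IV in Bb major, V in Ab major).

Cm, Eb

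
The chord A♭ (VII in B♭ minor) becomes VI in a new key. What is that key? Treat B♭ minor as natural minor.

The numeral VI denotes a major triad on scale degree 6. With A♭ on degree 6, the tonic of the new key is C.
Degree 6 carries a major triad in minor keys, so the destination is C minor.
Check: the diatonic triads of C minor (natural minor) are Cm (i), Ddim (ii°), E♭ (III), Fm (iv), Gm (v), A♭ (VI), B♭ (VII) — A♭ is indeed VI.

C minor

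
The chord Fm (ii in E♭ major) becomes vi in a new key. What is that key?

A♭ major

The numeral vi denotes a minor triad on scale degree 6. With F on degree 6, the tonic of the new key is A♭.
Degree 6 carries a minor triad in major keys, so the destination is A♭ major.
Check: the diatonic triads of A♭ major are A♭ (I), B♭m (ii), Cm (iii), D♭ (IV), E♭ (V), Fm (vi), Gdim (vii°) — Fm is indeed vi.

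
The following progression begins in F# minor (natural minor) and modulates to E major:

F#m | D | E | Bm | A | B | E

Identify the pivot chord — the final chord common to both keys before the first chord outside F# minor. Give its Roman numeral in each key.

Chords diatonic to F# minor: F#m, G#dim, A, Bm, C#m, D, E.
Reading the progression, the first chord not in that set is B, so the modulation leaves F# minor there.
The chord immediately before B is A, which is diatonic to both keys: III in F# minor and IV in E major.

A — III in F# minor, IV in E major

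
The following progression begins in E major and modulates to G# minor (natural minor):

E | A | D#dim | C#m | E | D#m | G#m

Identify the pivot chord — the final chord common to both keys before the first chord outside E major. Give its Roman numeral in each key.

Chords diatonic to E major: E, F#m, G#m, A, B, C#m, D#dim.
Reading the progression, the first chord not in that set is D#m, so the modulation leaves E major there.
The chord immediately before D#m is E, which is diatonic to both keys: I in E major and VI in G# minor.

E — I in E major, VI in G# minor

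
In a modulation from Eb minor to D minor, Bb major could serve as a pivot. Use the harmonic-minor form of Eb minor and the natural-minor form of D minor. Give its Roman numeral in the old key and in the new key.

V in Eb minor; VI in D minor

The scale of Eb minor (harmonic minor) is Eb F Gb Ab Bb Cb D; Bb is degree 5, and the triad built there (Bb-D-F) is major, so it is V.
The scale of D minor (natural minor) is D E F G A Bb C; Bb is degree 6, and the triad built there (Bb-D-F) is major, so it is VI.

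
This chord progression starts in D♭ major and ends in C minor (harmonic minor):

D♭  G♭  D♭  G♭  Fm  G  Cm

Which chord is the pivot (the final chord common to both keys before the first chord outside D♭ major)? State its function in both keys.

Fm — iii in D♭ major, iv in C minor

Chords diatonic to D♭ major: D♭, E♭m, Fm, G♭, A♭, B♭m, Cdim.
Reading the progression, the first chord not in that set is G, so the modulation leaves D♭ major there.
The chord immediately before G is Fm, which is diatonic to both keys: iii in D♭ major and iv in C minor.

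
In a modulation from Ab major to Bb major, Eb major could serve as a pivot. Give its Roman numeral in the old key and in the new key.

The scale of Ab major is Ab Bb C Db Eb F G; Eb is degree 5, and the triad built there (Eb-G-Bb) is major, so it is V.
The scale of Bb major is Bb C D Eb F G A; Eb is degree 4, and the triad built there (Eb-G-Bb) is major, so it is IV.

V in Ab major; IV in Bb major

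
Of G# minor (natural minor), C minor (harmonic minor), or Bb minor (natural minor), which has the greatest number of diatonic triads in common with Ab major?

Triads of Ab major: Ab major (I), Bb minor (ii), C minor (iii), Db major (IV), Eb major (V), F minor (vi), G diminished (vii°).
G# minor (natural minor) shares 0: none.
C minor (harmonic minor) shares 3: Ab, Cm, Fm.
Bb minor (natural minor) shares 4: Ab, Bbm, Db, Fm.
The most common triads (4) are shared with Bb minor.

Bb minor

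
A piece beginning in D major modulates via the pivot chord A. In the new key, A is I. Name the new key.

A major

The numeral I denotes a major triad on scale degree 1. With A on degree 1, the tonic of the new key is A.
Degree 1 carries a major triad in major keys, so the destination is A major.
Check: the diatonic triads of A major are A (I), Bm (ii), C#m (iii), D (IV), E (V), F#m (vi), G#dim (vii°) — A is indeed I.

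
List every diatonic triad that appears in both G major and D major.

G, Bm, D, Em

Triads in G major: G (I), Am (ii), Bm (iii), C (IV), D (V), Em (vi), F#dim (vii°).
Triads in D major: D (I), Em (ii), F#m (iii), G (IV), A (V), Bm (vi), C#dim (vii°).
Shared triads with their functions: G (I in G major, IV in D major); Bm (iii in G major, vi in D major); D (V in G major, I in D major); Em (vi in G major, ii in D major).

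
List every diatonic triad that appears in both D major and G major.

Triads in D major: D (I), Em (ii), F♯m (iii), G (IV), A (V), Bm (vi), C♯dim (vii°).
Triads in G major: G (I), Am (ii), Bm (iii), C (IV), D (V), Em (vi), F♯dim (vii°).
Shared triads with their functions: D (I in D major, V in G major); Em (ii in D major, vi in G major); G (IV in D major, I in G major); Bm (vi in D major, iii in G major).

D, Em, G, Bm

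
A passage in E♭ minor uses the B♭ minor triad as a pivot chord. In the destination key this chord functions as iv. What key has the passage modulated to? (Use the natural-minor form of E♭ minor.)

F minor

The numeral iv denotes a minor triad on scale degree 4. With B♭ on degree 4, the tonic of the new key is F.
Degree 4 carries a minor triad in minor keys, so the destination is F minor.
Check: the diatonic triads of F minor (natural minor) are Fm (i), Gdim (ii°), A♭ (III), B♭m (iv), Cm (v), D♭ (VI), E♭ (VII) — B♭ minor is indeed iv.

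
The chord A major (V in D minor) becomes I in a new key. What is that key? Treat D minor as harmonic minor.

A major

The numeral I denotes a major triad on scale degree 1. With A on degree 1, the tonic of the new key is A.
Degree 1 carries a major triad in major keys, so the destination is A major.
Check: the diatonic triads of A major are A (I), Bm (ii), C#m (iii), D (IV), E (V), F#m (vi), G#dim (vii°) — A major is indeed I.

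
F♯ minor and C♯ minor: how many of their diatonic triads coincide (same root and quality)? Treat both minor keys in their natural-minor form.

Diatonic triads of F♯ minor (natural minor): F♯m (i), G♯dim (ii°), A (III), Bm (iv), C♯m (v), D (VI), E (VII).
Diatonic triads of C♯ minor (natural minor): C♯m (i), D♯dim (ii°), E (III), F♯m (iv), G♯m (v), A (VI), B (VII).
Matching root and quality in both lists: F♯m, A, C♯m, E.
That gives 4 common triads.

4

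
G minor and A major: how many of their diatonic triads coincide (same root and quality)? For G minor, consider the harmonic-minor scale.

1

Diatonic triads of G minor (harmonic minor): G minor (i), A diminished (ii°), B♭ augmented (III+), C minor (iv), D major (V), E♭ major (VI), F♯ diminished (vii°).
Diatonic triads of A major: A major (I), B minor (ii), C♯ minor (iii), D major (IV), E major (V), F♯ minor (vi), G♯ diminished (vii°).
Matching root and quality in both lists: D major.
That gives 1 common triad.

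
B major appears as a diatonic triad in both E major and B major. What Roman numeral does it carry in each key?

The scale of E major is E F♯ G♯ A B C♯ D♯; B is degree 5, and the triad built there (B-D♯-F♯) is major, so it is V.
The scale of B major is B C♯ D♯ E F♯ G♯ A♯; B is degree 1, and the triad built there (B-D♯-F♯) is major, so it is I.

V in E major; I in B major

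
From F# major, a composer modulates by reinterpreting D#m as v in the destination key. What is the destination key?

G# minor

The numeral v denotes a minor triad on scale degree 5. With D# on degree 5, the tonic of the new key is G#.
Degree 5 carries a minor triad in natural-minor keys, so the destination is G# minor.
Check: the diatonic triads of G# minor (natural minor) are G#m (i), A#dim (ii°), B (III), C#m (iv), D#m (v), E (VI), F# (VII) — D#m is indeed v.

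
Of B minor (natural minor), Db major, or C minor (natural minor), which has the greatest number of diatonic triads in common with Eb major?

C minor

Triads of Eb major: Eb (I), Fm (ii), Gm (iii), Ab (IV), Bb (V), Cm (vi), Ddim (vii°).
B minor (natural minor) shares 0: none.
Db major shares 2: Fm, Ab.
C minor (natural minor) shares 7: Eb, Fm, Gm, Ab, Bb, Cm, Ddim.
The most common triads (7) are shared with C minor.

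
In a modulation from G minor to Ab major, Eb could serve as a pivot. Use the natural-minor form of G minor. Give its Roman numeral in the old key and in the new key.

The scale of G minor (natural minor) is G A Bb C D Eb F; Eb is degree 6, and the triad built there (Eb-G-Bb) is major, so it is VI.
The scale of Ab major is Ab Bb C Db Eb F G; Eb is degree 5, and the triad built there (Eb-G-Bb) is major, so it is V.

VI in G minor; V in Ab major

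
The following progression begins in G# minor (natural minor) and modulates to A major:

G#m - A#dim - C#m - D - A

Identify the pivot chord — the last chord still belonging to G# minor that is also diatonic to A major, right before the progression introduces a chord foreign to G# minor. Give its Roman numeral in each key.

C#m — iv in G# minor, iii in A major

Chords diatonic to G# minor: G#m, A#dim, B, C#m, D#m, E, F#.
Reading the progression, the first chord not in that set is D, so the modulation leaves G# minor there.
The chord immediately before D is C#m, which is diatonic to both keys: iv in G# minor and iii in A major.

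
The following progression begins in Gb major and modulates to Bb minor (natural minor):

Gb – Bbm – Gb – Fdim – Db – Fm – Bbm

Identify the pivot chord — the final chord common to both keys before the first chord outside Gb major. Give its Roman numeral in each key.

Db — V in Gb major, III in Bb minor

Chords diatonic to Gb major: Gb, Abm, Bbm, Cb, Db, Ebm, Fdim.
Reading the progression, the first chord not in that set is Fm, so the modulation leaves Gb major there.
The chord immediately before Fm is Db, which is diatonic to both keys: V in Gb major and III in Bb minor.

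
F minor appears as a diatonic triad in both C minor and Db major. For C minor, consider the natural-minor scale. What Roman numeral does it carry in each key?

iv in C minor; iii in Db major

The scale of C minor (natural minor) is C D Eb F G Ab Bb; F is degree 4, and the triad built there (F-Ab-C) is minor, so it is iv.
The scale of Db major is Db Eb F Gb Ab Bb C; F is degree 3, and the triad built there (F-Ab-C) is minor, so it is iii.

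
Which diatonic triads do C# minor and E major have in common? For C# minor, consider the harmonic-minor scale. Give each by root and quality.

Triads in C# minor (harmonic minor): C#m (i), D#dim (ii°), Eaug (III+), F#m (iv), G# (V), A (VI), B#dim (vii°).
Triads in E major: E (I), F#m (ii), G#m (iii), A (IV), B (V), C#m (vi), D#dim (vii°).
Shared triads with their functions: C#m (i in C# minor, vi in E major); D#dim (ii° in C# minor, vii° in E major); F#m (iv in C# minor, ii in E major); A (VI in C# minor, IV in E major).

C#m, D#dim, F#m, A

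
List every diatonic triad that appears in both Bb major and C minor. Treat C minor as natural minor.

Bb, Cm, Eb, Gm

Triads in Bb major: Bb major (I), C minor (ii), D minor (iii), Eb major (IV), F major (V), G minor (vi), A diminished (vii°).
Triads in C minor (natural minor): C minor (i), D diminished (ii°), Eb major (III), F minor (iv), G minor (v), Ab major (VI), Bb major (VII).
Shared triads with their functions: Bb major (I in Bb major, VII in C minor); C minor (ii in Bb major, i in C minor); Eb major (IV in Bb major, III in C minor); G minor (vi in Bb major, v in C minor).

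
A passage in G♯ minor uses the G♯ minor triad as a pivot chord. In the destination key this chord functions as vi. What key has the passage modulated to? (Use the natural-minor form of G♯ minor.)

B major

The numeral vi denotes a minor triad on scale degree 6. With G♯ on degree 6, the tonic of the new key is B.
Degree 6 carries a minor triad in major keys, so the destination is B major.
Check: the diatonic triads of B major are B (I), C♯m (ii), D♯m (iii), E (IV), F♯ (V), G♯m (vi), A♯dim (vii°) — G♯ minor is indeed vi.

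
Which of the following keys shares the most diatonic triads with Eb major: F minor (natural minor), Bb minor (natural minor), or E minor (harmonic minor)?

F minor

Triads of Eb major: Eb (I), Fm (ii), Gm (iii), Ab (IV), Bb (V), Cm (vi), Ddim (vii°).
F minor (natural minor) shares 4: Eb, Fm, Ab, Cm.
Bb minor (natural minor) shares 2: Fm, Ab.
E minor (harmonic minor) shares 0: none.
The most common triads (4) are shared with F minor.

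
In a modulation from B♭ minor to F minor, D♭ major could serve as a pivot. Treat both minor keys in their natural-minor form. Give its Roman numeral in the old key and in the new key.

III in B♭ minor; VI in F minor

The scale of B♭ minor (natural minor) is B♭ C D♭ E♭ F G♭ A♭; D♭ is degree 3, and the triad built there (D♭-F-A♭) is major, so it is III.
The scale of F minor (natural minor) is F G A♭ B♭ C D♭ E♭; D♭ is degree 6, and the triad built there (D♭-F-A♭) is major, so it is VI.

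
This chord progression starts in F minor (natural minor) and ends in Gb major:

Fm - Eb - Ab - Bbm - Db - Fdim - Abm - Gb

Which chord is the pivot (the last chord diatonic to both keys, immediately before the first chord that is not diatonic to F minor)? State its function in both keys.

Db — VI in F minor, V in Gb major

Chords diatonic to F minor: Fm, Gdim, Ab, Bbm, Cm, Db, Eb.
Reading the progression, the first chord not in that set is Fdim, so the modulation leaves F minor there.
The chord immediately before Fdim is Db, which is diatonic to both keys: VI in F minor and V in Gb major.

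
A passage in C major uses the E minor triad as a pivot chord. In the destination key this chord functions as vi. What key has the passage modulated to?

The numeral vi denotes a minor triad on scale degree 6. With E on degree 6, the tonic of the new key is G.
Degree 6 carries a minor triad in major keys, so the destination is G major.
Check: the diatonic triads of G major are G (I), Am (ii), Bm (iii), C (IV), D (V), Em (vi), F♯dim (vii°) — E minor is indeed vi.

G major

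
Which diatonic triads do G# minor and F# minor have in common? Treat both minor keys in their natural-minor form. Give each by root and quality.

Triads in G# minor (natural minor): G#m (i), A#dim (ii°), B (III), C#m (iv), D#m (v), E (VI), F# (VII).
Triads in F# minor (natural minor): F#m (i), G#dim (ii°), A (III), Bm (iv), C#m (v), D (VI), E (VII).
Shared triads with their functions: C#m (iv in G# minor, v in F# minor); E (VI in G# minor, VII in F# minor).

C#m, E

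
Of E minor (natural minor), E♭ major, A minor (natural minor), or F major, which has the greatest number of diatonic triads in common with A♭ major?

E♭ major

Triads of A♭ major: A♭ (I), B♭m (ii), Cm (iii), D♭ (IV), E♭ (V), Fm (vi), Gdim (vii°).
E minor (natural minor) shares 0: none.
E♭ major shares 4: A♭, Cm, E♭, Fm.
A minor (natural minor) shares 0: none.
F major shares 0: none.
The most common triads (4) are shared with E♭ major.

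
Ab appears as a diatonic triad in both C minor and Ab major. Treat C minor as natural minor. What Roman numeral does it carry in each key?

The scale of C minor (natural minor) is C D Eb F G Ab Bb; Ab is degree 6, and the triad built there (Ab-C-Eb) is major, so it is VI.
The scale of Ab major is Ab Bb C Db Eb F G; Ab is degree 1, and the triad built there (Ab-C-Eb) is major, so it is I.

VI in C minor; I in Ab major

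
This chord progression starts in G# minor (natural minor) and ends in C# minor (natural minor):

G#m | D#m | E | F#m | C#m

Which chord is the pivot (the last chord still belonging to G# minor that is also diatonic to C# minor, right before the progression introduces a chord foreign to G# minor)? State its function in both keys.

Chords diatonic to G# minor: G#m, A#dim, B, C#m, D#m, E, F#.
Reading the progression, the first chord not in that set is F#m, so the modulation leaves G# minor there.
The chord immediately before F#m is E, which is diatonic to both keys: VI in G# minor and III in C# minor.

E — VI in G# minor, III in C# minor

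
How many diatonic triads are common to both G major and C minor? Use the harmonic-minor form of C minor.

Diatonic triads of G major: G (I), Am (ii), Bm (iii), C (IV), D (V), Em (vi), F♯dim (vii°).
Diatonic triads of C minor (harmonic minor): Cm (i), Ddim (ii°), E♭aug (III+), Fm (iv), G (V), A♭ (VI), Bdim (vii°).
Matching root and quality in both lists: G.
That gives 1 common triad.

1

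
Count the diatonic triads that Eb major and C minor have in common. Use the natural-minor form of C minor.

7

Diatonic triads of Eb major: Eb (I), Fm (ii), Gm (iii), Ab (IV), Bb (V), Cm (vi), Ddim (vii°).
Diatonic triads of C minor (natural minor): Cm (i), Ddim (ii°), Eb (III), Fm (iv), Gm (v), Ab (VI), Bb (VII).
Matching root and quality in both lists: Eb, Fm, Gm, Ab, Bb, Cm, Ddim.
That gives 7 common triads.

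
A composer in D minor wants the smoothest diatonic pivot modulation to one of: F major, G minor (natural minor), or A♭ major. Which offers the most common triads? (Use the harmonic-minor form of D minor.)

F major

Triads of D minor (harmonic minor): D minor (i), E diminished (ii°), F augmented (III+), G minor (iv), A major (V), B♭ major (VI), C♯ diminished (vii°).
F major shares 4: Dm, Edim, Gm, B♭.
G minor (natural minor) shares 3: Dm, Gm, B♭.
A♭ major shares 0: none.
The most common triads (4) are shared with F major.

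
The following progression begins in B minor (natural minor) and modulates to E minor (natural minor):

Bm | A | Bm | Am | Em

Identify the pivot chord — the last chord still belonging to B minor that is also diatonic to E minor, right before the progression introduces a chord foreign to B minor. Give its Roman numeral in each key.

Bm — i in B minor, v in E minor

Chords diatonic to B minor: Bm, C#dim, D, Em, F#m, G, A.
Reading the progression, the first chord not in that set is Am, so the modulation leaves B minor there.
The chord immediately before Am is Bm, which is diatonic to both keys: i in B minor and v in E minor.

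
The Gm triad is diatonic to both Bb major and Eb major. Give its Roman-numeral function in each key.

The scale of Bb major is Bb C D Eb F G A; G is degree 6, and the triad built there (G-Bb-D) is minor, so it is vi.
The scale of Eb major is Eb F G Ab Bb C D; G is degree 3, and the triad built there (G-Bb-D) is minor, so it is iii.

vi in Bb major; iii in Eb major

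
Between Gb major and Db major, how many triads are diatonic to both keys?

4

Diatonic triads of Gb major: Gb (I), Abm (ii), Bbm (iii), Cb (IV), Db (V), Ebm (vi), Fdim (vii°).
Diatonic triads of Db major: Db (I), Ebm (ii), Fm (iii), Gb (IV), Ab (V), Bbm (vi), Cdim (vii°).
Matching root and quality in both lists: Gb, Bbm, Db, Ebm.
That gives 4 common triads.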